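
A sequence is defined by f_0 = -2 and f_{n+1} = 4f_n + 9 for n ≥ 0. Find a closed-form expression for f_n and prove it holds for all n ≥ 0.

Claim: f_n = 4^n − 3.

Base case: f_0 = -2, and 4^0 − 3 = 1 − 3 = -2.
Assume f_m = 4^m − 3 for some m ≥ 0.
Then f_{m+1} = 4f_m + 9 = 4·(4^m − 3) + 9 = 4^{m+1} − 12 + 9 = 4^{m+1} − 3.
Hence f_n = 4^n − 3 for every n ≥ 0, by induction.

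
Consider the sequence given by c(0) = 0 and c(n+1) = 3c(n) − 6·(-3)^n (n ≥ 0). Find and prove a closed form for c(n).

Claim: c(n) = -3^n + (-3)^n.

Base case: c(0) = 0, and -3^0 + (-3)^0 = -1 + 1 = 0.
Assume c(k) = -3^k + (-3)^k for some k ≥ 0.
Then c(k+1) = 3c(k) − 6·(-3)^k = 3·(-3^k + (-3)^k) − 6·(-3)^k = -3^{k+1} + 3·(-3)^k − 6·(-3)^k = -3^{k+1} − 3·(-3)^k = -3^{k+1} + (-3)^{k+1}.
By induction, c(n) = -3^n + (-3)^n for all n ≥ 0.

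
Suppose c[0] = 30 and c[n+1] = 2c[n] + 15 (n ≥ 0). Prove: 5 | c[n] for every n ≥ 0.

Base case: c[0] = 30 = 5·6, so 5 | c[0].
Assume 5 | c[k], so c[k] = 5t for some integer t.
Then c[k+1] = 2c[k] + 15 = 2·(5t) + 15 = 5(2t + 3), so 5 | c[k+1].
Hence 5 | c[n] for every n ≥ 0, by induction.

5 | c[n]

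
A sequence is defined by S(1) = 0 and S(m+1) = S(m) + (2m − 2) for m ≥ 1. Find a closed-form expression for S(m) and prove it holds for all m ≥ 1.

Claim: S(m) = m^2 − 3m + 2.

Base case: S(1) = 0, and 1^2 − 3·1 + 2 = 0.
Assume S(k) = k^2 − 3k + 2.
Then S(k+1) = S(k) + (2k − 2) = (k^2 − 3k + 2) + (2k − 2) = k^2 − k,
and (k+1)^2 − 3·(k+1) + 2 = k^2 − k.
Hence S(m) = m^2 − 3m + 2 for every m ≥ 1, by induction.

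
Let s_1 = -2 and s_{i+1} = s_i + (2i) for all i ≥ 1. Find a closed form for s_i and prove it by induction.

Claim: s_i = i^2 − i − 2.

Base case: s_1 = -2, and 1^2 − 1 − 2 = -2.
Assume s_k = k^2 − k − 2.
Then s_{k+1} = s_k + (2k) = (k^2 − k − 2) + (2k) = k^2 + k − 2,
and (k+1)^2 − (k+1) − 2 = k^2 + k − 2.
This completes the inductive step, so s_i = i^2 − i − 2 for all i ≥ 1.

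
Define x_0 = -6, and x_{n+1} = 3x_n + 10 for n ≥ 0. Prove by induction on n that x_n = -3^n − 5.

Base case: x_0 = -6, and -3^0 − 5 = -1 − 5 = -6.
Assume x_r = -3^r − 5 for some r ≥ 0.
Then x_{r+1} = 3x_r + 10 = 3·(-3^r − 5) + 10 = -3^{r+1} − 15 + 10 = -3^{r+1} − 5.
By induction, x_n = -3^n − 5 for all n ≥ 0.

x_n = -3^n − 5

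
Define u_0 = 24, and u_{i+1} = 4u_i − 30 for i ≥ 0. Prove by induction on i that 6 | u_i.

Base case: u_0 = 24 = 6·4, so 6 | u_0.
Assume 6 | u_k, so u_k = 6t for some integer t.
Then u_{k+1} = 4u_k − 30 = 4·(6t) − 30 = 6(4t − 5), so 6 | u_{k+1}.
Hence 6 | u_i for every i ≥ 0, by induction.

6 | u_i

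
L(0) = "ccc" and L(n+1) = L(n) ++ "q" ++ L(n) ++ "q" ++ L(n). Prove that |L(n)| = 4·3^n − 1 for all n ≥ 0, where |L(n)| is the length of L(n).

Base case: |L(0)| = 3, and 4·3^0 − 1 = 3.
Assume |L(m)| = 4·3^m − 1.
Then |L(m+1)| = 3|L(m)| + 2 = 3(4·3^m − 1) + 2 = 4·3^{m+1} − 3 + 2 = 4·3^{m+1} − 1.
So the formula holds for m+1, and by induction |L(n)| = 4·3^n − 1 for all n ≥ 0.

|L(n)| = 4·3^n − 1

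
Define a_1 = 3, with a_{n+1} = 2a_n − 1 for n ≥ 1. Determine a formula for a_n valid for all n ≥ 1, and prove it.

Claim: a_n = 2^n + 1.

Base case: a_1 = 3, and 2^1 + 1 = 2 + 1 = 3.
Assume a_j = 2^j + 1 for some j ≥ 1.
Then a_{j+1} = 2a_j − 1 = 2·(2^j + 1) − 1 = 2^{j+1} + 2 − 1 = 2^{j+1} + 1.
By induction, a_n = 2^n + 1 for all n ≥ 1.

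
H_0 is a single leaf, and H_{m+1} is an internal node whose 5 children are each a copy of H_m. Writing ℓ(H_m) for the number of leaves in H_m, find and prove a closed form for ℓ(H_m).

Claim: ℓ(H_m) = 5^m.

Base case: ℓ(H_0) = 1, and 5^0 = 1.
Assume ℓ(H_k) = 5^k.
Then ℓ(H_{k+1}) = 5·ℓ(H_k) = 5·5^k = 5^{k+1}.
So the formula holds for k+1, and by induction ℓ(H_m) = 5^m for all m ≥ 0.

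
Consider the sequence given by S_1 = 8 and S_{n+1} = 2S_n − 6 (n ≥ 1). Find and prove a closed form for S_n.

Claim: S_n = 2^n + 6.

Base case: S_1 = 8, and 2^1 + 6 = 2 + 6 = 8.
Assume S_r = 2^r + 6 for some r ≥ 1.
Then S_{r+1} = 2S_r − 6 = 2·(2^r + 6) − 6 = 2^{r+1} + 12 − 6 = 2^{r+1} + 6.
This completes the inductive step, so S_n = 2^n + 6 for all n ≥ 1.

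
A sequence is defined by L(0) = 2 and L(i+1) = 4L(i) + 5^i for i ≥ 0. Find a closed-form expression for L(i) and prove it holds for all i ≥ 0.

Claim: L(i) = 4^i + 5^i.

Base case: L(0) = 2, and 4^0 + 5^0 = 1 + 1 = 2.
Assume L(r) = 4^r + 5^r for some r ≥ 0.
Then L(r+1) = 4L(r) + 5^r = 4·(4^r + 5^r) + 5^r = 4^{r+1} + 4·5^r + 5^r = 4^{r+1} + 5·5^r = 4^{r+1} + 5^{r+1}.
Hence L(i) = 4^i + 5^i for every i ≥ 0, by induction.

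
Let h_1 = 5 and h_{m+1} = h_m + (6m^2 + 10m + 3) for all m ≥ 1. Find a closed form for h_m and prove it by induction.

Claim: h_m = 2m^3 + 2m^2 − m + 2.

Base case: h_1 = 5, and 2·1^3 + 2·1^2 − 1 + 2 = 5.
Assume h_j = 2j^3 + 2j^2 − j + 2.
Then h_{j+1} = h_j + (6j^2 + 10j + 3) = (2j^3 + 2j^2 − j + 2) + (6j^2 + 10j + 3) = 2j^3 + 8j^2 + 9j + 5,
and 2·(j+1)^3 + 2·(j+1)^2 − (j+1) + 2 = 2j^3 + 8j^2 + 9j + 5.
This completes the inductive step, so h_m = 2m^3 + 2m^2 − m + 2 for all m ≥ 1.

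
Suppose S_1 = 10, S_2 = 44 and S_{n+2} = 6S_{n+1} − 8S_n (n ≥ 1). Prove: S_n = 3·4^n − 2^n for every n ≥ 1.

Base cases: S_1 = 10 and 3·4^1 − 2^1 = 10; S_2 = 44 and 3·4^2 − 2^2 = 44.
Assume S_j = 3·4^j − 2^j for all 1 ≤ j ≤ r, where r ≥ 2.
Then S_{r+1} = 6S_r − 8S_{r−1} = 6·(3·4^r − 2^r) − 8·(3·4^{r−1} − 2^{r−1}) = 3·(6·4 − 8)4^{r−1} − (6·2 − 8)2^{r−1} = 48·4^{r−1} − 4·2^{r−1} = 3·4^{r+1} − 2^{r+1}.
By strong induction, S_n = 3·4^n − 2^n for all n ≥ 1.

S_n = 3·4^n − 2^n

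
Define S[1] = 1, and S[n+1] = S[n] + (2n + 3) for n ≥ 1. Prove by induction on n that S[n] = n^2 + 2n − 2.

Base case: S[1] = 1, and 1^2 + 2·1 − 2 = 1.
Assume S[r] = r^2 + 2r − 2.
Then S[r+1] = S[r] + (2r + 3) = (r^2 + 2r − 2) + (2r + 3) = r^2 + 4r + 1,
and (r+1)^2 + 2·(r+1) − 2 = r^2 + 4r + 1.
This completes the inductive step, so S[n] = n^2 + 2n − 2 for all n ≥ 1.

S[n] = n^2 + 2n − 2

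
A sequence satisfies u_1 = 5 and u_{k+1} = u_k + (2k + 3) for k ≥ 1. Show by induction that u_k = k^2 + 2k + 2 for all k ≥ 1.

Base case: u_1 = 5, and 1^2 + 2·1 + 2 = 5.
Assume u_j = j^2 + 2j + 2.
Then u_{j+1} = u_j + (2j + 3) = (j^2 + 2j + 2) + (2j + 3) = j^2 + 4j + 5,
and (j+1)^2 + 2·(j+1) + 2 = j^2 + 4j + 5.
This completes the inductive step, so u_k = k^2 + 2k + 2 for all k ≥ 1.

u_k = k^2 + 2k + 2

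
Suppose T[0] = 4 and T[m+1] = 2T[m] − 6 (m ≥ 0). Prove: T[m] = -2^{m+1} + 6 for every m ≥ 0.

Base case: T[0] = 4, and -2^{0+1} + 6 = -2 + 6 = 4.
Assume T[k] = -2^{k+1} + 6 for some k ≥ 0.
Then T[k+1] = 2T[k] − 6 = 2·(-2^{k+1} + 6) − 6 = -2^{k+2} + 12 − 6 = -2^{k+2} + 6.
This completes the inductive step, so T[m] = -2^{m+1} + 6 for all m ≥ 0.

T[m] = -2^{m+1} + 6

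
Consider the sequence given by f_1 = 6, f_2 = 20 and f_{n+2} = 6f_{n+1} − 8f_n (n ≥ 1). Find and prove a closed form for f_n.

Claim: f_n = 2^n + 4^n.

Base cases: f_1 = 6 and 2^1 + 4^1 = 6; f_2 = 20 and 2^2 + 4^2 = 20.
Assume f_j = 2^j + 4^j for all 1 ≤ j ≤ k, where k ≥ 2.
Then f_{k+1} = 6f_k − 8f_{k−1} = 6·(2^k + 4^k) − 8·(2^{k−1} + 4^{k−1}) = (6·2 − 8)2^{k−1} + (6·4 − 8)4^{k−1} = 4·2^{k−1} + 16·4^{k−1} = 2^{k+1} + 4^{k+1}.
So the formula holds for k+1, and by strong induction f_n = 2^n + 4^n for all n ≥ 1.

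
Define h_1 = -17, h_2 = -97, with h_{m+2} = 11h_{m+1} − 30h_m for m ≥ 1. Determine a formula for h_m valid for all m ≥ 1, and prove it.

Claim: h_m = -5^m − 2·6^m.

Base cases: h_1 = -17 and -5^1 − 2·6^1 = -17; h_2 = -97 and -5^2 − 2·6^2 = -97.
Assume h_j = -5^j − 2·6^j for all 1 ≤ j ≤ k, where k ≥ 2.
Then h_{k+1} = 11h_k − 30h_{k−1} = 11·(-5^k − 2·6^k) − 30·(-5^{k−1} − 2·6^{k−1}) = -(11·5 − 30)5^{k−1} − 2·(11·6 − 30)6^{k−1} = -25·5^{k−1} − 72·6^{k−1} = -5^{k+1} − 2·6^{k+1}.
So the formula holds for k+1, and by strong induction h_m = -5^m − 2·6^m for all m ≥ 1.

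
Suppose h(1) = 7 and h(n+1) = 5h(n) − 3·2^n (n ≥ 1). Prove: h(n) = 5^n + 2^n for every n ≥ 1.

Base case: h(1) = 7, and 5^1 + 2^1 = 5 + 2 = 7.
Assume h(k) = 5^k + 2^k for some k ≥ 1.
Then h(k+1) = 5h(k) − 3·2^k = 5·(5^k + 2^k) − 3·2^k = 5^{k+1} + 5·2^k − 3·2^k = 5^{k+1} + 2·2^k = 5^{k+1} + 2^{k+1}.
This completes the inductive step, so h(n) = 5^n + 2^n for all n ≥ 1.

h(n) = 5^n + 2^n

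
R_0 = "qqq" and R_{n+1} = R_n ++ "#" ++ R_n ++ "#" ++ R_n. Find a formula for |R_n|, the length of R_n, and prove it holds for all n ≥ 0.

Claim: |R_n| = 4·3^n − 1.

Base case: |R_0| = 3, and 4·3^0 − 1 = 3.
Assume |R_m| = 4·3^m − 1.
Then |R_{m+1}| = 3|R_m| + 2 = 3(4·3^m − 1) + 2 = 4·3^{m+1} − 3 + 2 = 4·3^{m+1} − 1.
This completes the inductive step, so |R_n| = 4·3^n − 1 for all n ≥ 0.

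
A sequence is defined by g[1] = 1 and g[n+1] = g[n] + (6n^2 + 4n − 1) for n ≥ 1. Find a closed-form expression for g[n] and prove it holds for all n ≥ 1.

Claim: g[n] = 2n^3 − n^2 − 2n + 2.

Base case: g[1] = 1, and 2·1^3 − 1^2 − 2·1 + 2 = 1.
Assume g[m] = 2m^3 − m^2 − 2m + 2.
Then g[m+1] = g[m] + (6m^2 + 4m − 1) = (2m^3 − m^2 − 2m + 2) + (6m^2 + 4m − 1) = 2m^3 + 5m^2 + 2m + 1,
and 2·(m+1)^3 − (m+1)^2 − 2·(m+1) + 2 = 2m^3 + 5m^2 + 2m + 1.
By induction, g[n] = 2n^3 − n^2 − 2n + 2 for all n ≥ 1.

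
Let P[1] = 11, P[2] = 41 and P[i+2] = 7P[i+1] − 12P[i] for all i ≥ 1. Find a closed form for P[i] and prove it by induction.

Claim: P[i] = 2·4^i + 3^i.

Base cases: P[1] = 11 and 2·4^1 + 3^1 = 11; P[2] = 41 and 2·4^2 + 3^2 = 41.
Assume P[t] = 2·4^t + 3^t for all 1 ≤ t ≤ j, where j ≥ 2.
Then P[j+1] = 7P[j] − 12P[j−1] = 7·(2·4^j + 3^j) − 12·(2·4^{j−1} + 3^{j−1}) = 2·(7·4 − 12)4^{j−1} + (7·3 − 12)3^{j−1} = 32·4^{j−1} + 9·3^{j−1} = 2·4^{j+1} + 3^{j+1}.
By strong induction, P[i] = 2·4^i + 3^i for all i ≥ 1.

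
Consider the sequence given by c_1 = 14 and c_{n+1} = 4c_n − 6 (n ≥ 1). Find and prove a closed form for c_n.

Claim: c_n = 3·4^n + 2.

Base case: c_1 = 14, and 3·4^1 + 2 = 12 + 2 = 14.
Assume c_k = 3·4^k + 2 for some k ≥ 1.
Then c_{k+1} = 4c_k − 6 = 4·(3·4^k + 2) − 6 = 12·4^k + 8 − 6 = 3·4^{k+1} + 2.
Hence c_n = 3·4^n + 2 for every n ≥ 1, by induction.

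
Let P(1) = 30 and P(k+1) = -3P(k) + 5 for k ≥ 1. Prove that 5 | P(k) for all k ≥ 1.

Base case: P(1) = 30 = 5·6, so 5 | P(1).
Assume 5 | P(r), so P(r) = 5t for some integer t.
Then P(r+1) = -3P(r) + 5 = -3·(5t) + 5 = 5(-3t + 1), so 5 | P(r+1).
By induction, 5 | P(k) for all k ≥ 1.

5 | P(k)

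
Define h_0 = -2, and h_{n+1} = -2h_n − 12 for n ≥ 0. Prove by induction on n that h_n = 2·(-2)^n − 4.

Base case: h_0 = -2, and 2·(-2)^0 − 4 = 2 − 4 = -2.
Assume h_k = 2·(-2)^k − 4 for some k ≥ 0.
Then h_{k+1} = -2h_k − 12 = -2·(2·(-2)^k − 4) − 12 = -4·(-2)^k + 8 − 12 = 2·(-2)^{k+1} − 4.
This completes the inductive step, so h_n = 2·(-2)^n − 4 for all n ≥ 0.

h_n = 2·(-2)^n − 4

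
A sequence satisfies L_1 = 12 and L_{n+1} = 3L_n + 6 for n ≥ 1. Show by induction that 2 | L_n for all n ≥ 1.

Base case: L_1 = 12 = 2·6, so 2 | L_1.
Assume 2 | L_k, so L_k = 2t for some integer t.
Then L_{k+1} = 3L_k + 6 = 3·(2t) + 6 = 2(3t + 3), so 2 | L_{k+1}.
By induction, 2 | L_n for all n ≥ 1.

2 | L_n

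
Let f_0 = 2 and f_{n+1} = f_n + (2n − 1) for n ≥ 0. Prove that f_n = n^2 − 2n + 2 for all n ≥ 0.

Base case: f_0 = 2, and 0^2 − 2·0 + 2 = 2.
Assume f_r = r^2 − 2r + 2.
Then f_{r+1} = f_r + (2r − 1) = (r^2 − 2r + 2) + (2r − 1) = r^2 + 1,
and (r+1)^2 − 2·(r+1) + 2 = r^2 + 1.
This completes the inductive step, so f_n = n^2 − 2n + 2 for all n ≥ 0.

f_n = n^2 − 2n + 2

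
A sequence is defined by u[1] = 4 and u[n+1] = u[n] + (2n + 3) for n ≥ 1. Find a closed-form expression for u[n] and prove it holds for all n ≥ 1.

Claim: u[n] = n^2 + 2n + 1.

Base case: u[1] = 4, and 1^2 + 2·1 + 1 = 4.
Assume u[k] = k^2 + 2k + 1.
Then u[k+1] = u[k] + (2k + 3) = (k^2 + 2k + 1) + (2k + 3) = k^2 + 4k + 4,
and (k+1)^2 + 2·(k+1) + 1 = k^2 + 4k + 4.
Hence u[n] = n^2 + 2n + 1 for every n ≥ 1, by induction.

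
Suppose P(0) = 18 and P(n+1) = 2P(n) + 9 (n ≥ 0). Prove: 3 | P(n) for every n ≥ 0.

Base case: P(0) = 18 = 3·6, so 3 | P(0).
Assume 3 | P(j), so P(j) = 3t for some integer t.
Then P(j+1) = 2P(j) + 9 = 2·(3t) + 9 = 3(2t + 3), so 3 | P(j+1).
Hence 3 | P(n) for every n ≥ 0, by induction.

3 | P(n)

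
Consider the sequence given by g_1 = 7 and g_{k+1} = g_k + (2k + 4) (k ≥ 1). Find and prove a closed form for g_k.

Claim: g_k = k^2 + 3k + 3.

Base case: g_1 = 7, and 1^2 + 3·1 + 3 = 7.
Assume g_j = j^2 + 3j + 3.
Then g_{j+1} = g_j + (2j + 4) = (j^2 + 3j + 3) + (2j + 4) = j^2 + 5j + 7,
and (j+1)^2 + 3·(j+1) + 3 = j^2 + 5j + 7.
This completes the inductive step, so g_k = k^2 + 3k + 3 for all k ≥ 1.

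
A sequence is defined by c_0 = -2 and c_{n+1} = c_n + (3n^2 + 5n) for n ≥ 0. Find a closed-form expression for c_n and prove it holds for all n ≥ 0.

Claim: c_n = n^3 + n^2 − 2n − 2.

Base case: c_0 = -2, and 0^3 + 0^2 − 2·0 − 2 = -2.
Assume c_m = m^3 + m^2 − 2m − 2.
Then c_{m+1} = c_m + (3m^2 + 5m) = (m^3 + m^2 − 2m − 2) + (3m^2 + 5m) = m^3 + 4m^2 + 3m − 2,
and (m+1)^3 + (m+1)^2 − 2·(m+1) − 2 = m^3 + 4m^2 + 3m − 2.
Hence c_n = n^3 + n^2 − 2n − 2 for every n ≥ 0, by induction.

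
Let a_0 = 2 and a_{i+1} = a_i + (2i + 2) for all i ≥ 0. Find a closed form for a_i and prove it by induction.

Claim: a_i = i^2 + i + 2.

Base case: a_0 = 2, and 0^2 + 0 + 2 = 2.
Assume a_r = r^2 + r + 2.
Then a_{r+1} = a_r + (2r + 2) = (r^2 + r + 2) + (2r + 2) = r^2 + 3r + 4,
and (r+1)^2 + (r+1) + 2 = r^2 + 3r + 4.
By induction, a_i = i^2 + i + 2 for all i ≥ 0.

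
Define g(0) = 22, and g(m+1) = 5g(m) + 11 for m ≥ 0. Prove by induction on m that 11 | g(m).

Base case: g(0) = 22 = 11·2, so 11 | g(0).
Assume 11 | g(k), so g(k) = 11t for some integer t.
Then g(k+1) = 5g(k) + 11 = 5·(11t) + 11 = 11(5t + 1), so 11 | g(k+1).
By induction, 11 | g(m) for all m ≥ 0.

11 | g(m)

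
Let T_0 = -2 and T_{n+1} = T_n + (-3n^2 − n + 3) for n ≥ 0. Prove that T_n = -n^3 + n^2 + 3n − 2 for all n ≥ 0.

Base case: T_0 = -2, and -0^3 + 0^2 + 3·0 − 2 = -2.
Assume T_r = -r^3 + r^2 + 3r − 2.
Then T_{r+1} = T_r + (-3r^2 − r + 3) = (-r^3 + r^2 + 3r − 2) + (-3r^2 − r + 3) = -r^3 − 2r^2 + 2r + 1,
and -(r+1)^3 + (r+1)^2 + 3·(r+1) − 2 = -r^3 − 2r^2 + 2r + 1.
Hence T_n = -n^3 + n^2 + 3n − 2 for every n ≥ 0, by induction.

T_n = -n^3 + n^2 + 3n − 2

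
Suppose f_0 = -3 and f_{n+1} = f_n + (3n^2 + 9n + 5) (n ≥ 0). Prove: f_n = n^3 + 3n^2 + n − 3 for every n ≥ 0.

Base case: f_0 = -3, and 0^3 + 3·0^2 + 0 − 3 = -3.
Assume f_r = r^3 + 3r^2 + r − 3.
Then f_{r+1} = f_r + (3r^2 + 9r + 5) = (r^3 + 3r^2 + r − 3) + (3r^2 + 9r + 5) = r^3 + 6r^2 + 10r + 2,
and (r+1)^3 + 3·(r+1)^2 + (r+1) − 3 = r^3 + 6r^2 + 10r + 2.
Hence f_n = n^3 + 3n^2 + n − 3 for every n ≥ 0, by induction.

f_n = n^3 + 3n^2 + n − 3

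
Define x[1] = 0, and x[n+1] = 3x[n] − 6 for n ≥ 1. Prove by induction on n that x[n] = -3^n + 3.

Base case: x[1] = 0, and -3^1 + 3 = -3 + 3 = 0.
Assume x[k] = -3^k + 3 for some k ≥ 1.
Then x[k+1] = 3x[k] − 6 = 3·(-3^k + 3) − 6 = -3^{k+1} + 9 − 6 = -3^{k+1} + 3.
Hence x[n] = -3^n + 3 for every n ≥ 1, by induction.

x[n] = -3^n + 3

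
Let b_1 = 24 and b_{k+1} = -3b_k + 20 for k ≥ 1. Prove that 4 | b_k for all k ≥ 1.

Base case: b_1 = 24 = 4·6, so 4 | b_1.
Assume 4 | b_j, so b_j = 4t for some integer t.
Then b_{j+1} = -3b_j + 20 = -3·(4t) + 20 = 4(-3t + 5), so 4 | b_{j+1}.
This completes the inductive step, so 4 | b_k for all k ≥ 1.

4 | b_k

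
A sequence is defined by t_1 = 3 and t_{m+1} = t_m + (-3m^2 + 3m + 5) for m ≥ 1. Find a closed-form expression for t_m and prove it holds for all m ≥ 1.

Claim: t_m = -m^3 + 3m^2 + 3m − 2.

Base case: t_1 = 3, and -1^3 + 3·1^2 + 3·1 − 2 = 3.
Assume t_j = -j^3 + 3j^2 + 3j − 2.
Then t_{j+1} = t_j + (-3j^2 + 3j + 5) = (-j^3 + 3j^2 + 3j − 2) + (-3j^2 + 3j + 5) = -j^3 + 6j + 3,
and -(j+1)^3 + 3·(j+1)^2 + 3·(j+1) − 2 = -j^3 + 6j + 3.
Hence t_m = -m^3 + 3m^2 + 3m − 2 for every m ≥ 1, by induction.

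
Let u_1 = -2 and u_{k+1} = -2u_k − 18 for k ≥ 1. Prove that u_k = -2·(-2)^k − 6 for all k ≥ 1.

Base case: u_1 = -2, and -2·(-2)^1 − 6 = 4 − 6 = -2.
Assume u_r = -2·(-2)^r − 6 for some r ≥ 1.
Then u_{r+1} = -2u_r − 18 = -2·(-2·(-2)^r − 6) − 18 = 4·(-2)^r + 12 − 18 = -2·(-2)^{r+1} − 6.
Hence u_k = -2·(-2)^k − 6 for every k ≥ 1, by induction.

u_k = -2·(-2)^k − 6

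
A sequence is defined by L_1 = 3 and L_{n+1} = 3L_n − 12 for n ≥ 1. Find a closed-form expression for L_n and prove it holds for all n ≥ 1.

Claim: L_n = -3^n + 6.

Base case: L_1 = 3, and -3^1 + 6 = -3 + 6 = 3.
Assume L_r = -3^r + 6 for some r ≥ 1.
Then L_{r+1} = 3L_r − 12 = 3·(-3^r + 6) − 12 = -3^{r+1} + 18 − 12 = -3^{r+1} + 6.
This completes the inductive step, so L_n = -3^n + 6 for all n ≥ 1.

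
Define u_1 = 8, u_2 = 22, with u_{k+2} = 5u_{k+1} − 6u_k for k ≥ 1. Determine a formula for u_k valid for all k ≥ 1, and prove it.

Claim: u_k = 2^k + 2·3^k.

Base cases: u_1 = 8 and 2^1 + 2·3^1 = 8; u_2 = 22 and 2^2 + 2·3^2 = 22.
Assume u_i = 2^i + 2·3^i for all 1 ≤ i ≤ j, where j ≥ 2.
Then u_{j+1} = 5u_j − 6u_{j−1} = 5·(2^j + 2·3^j) − 6·(2^{j−1} + 2·3^{j−1}) = (5·2 − 6)2^{j−1} + 2·(5·3 − 6)3^{j−1} = 4·2^{j−1} + 18·3^{j−1} = 2^{j+1} + 2·3^{j+1}.
So the formula holds for j+1, and by strong induction u_k = 2^k + 2·3^k for all k ≥ 1.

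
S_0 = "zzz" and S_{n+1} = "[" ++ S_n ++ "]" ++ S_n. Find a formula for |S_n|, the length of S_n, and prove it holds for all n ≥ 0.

Claim: |S_n| = 5·2^n − 2.

Base case: |S_0| = 3, and 5·2^0 − 2 = 3.
Assume |S_r| = 5·2^r − 2.
Then |S_{r+1}| = 1 + |S_r| + 1 + |S_r| = 2|S_r| + 2 = 2(5·2^r − 2) + 2 = 5·2^{r+1} − 4 + 2 = 5·2^{r+1} − 2.
Hence |S_n| = 5·2^n − 2 for every n ≥ 0, by induction.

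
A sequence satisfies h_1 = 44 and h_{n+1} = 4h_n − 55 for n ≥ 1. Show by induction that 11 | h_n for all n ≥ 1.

Base case: h_1 = 44 = 11·4, so 11 | h_1.
Assume 11 | h_r, so h_r = 11t for some integer t.
Then h_{r+1} = 4h_r − 55 = 4·(11t) − 55 = 11(4t − 5), so 11 | h_{r+1}.
This completes the inductive step, so 11 | h_n for all n ≥ 1.

11 | h_n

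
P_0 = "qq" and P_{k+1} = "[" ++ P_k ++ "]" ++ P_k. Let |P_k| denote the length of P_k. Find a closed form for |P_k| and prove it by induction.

Claim: |P_k| = 2^{k+2} − 2.

Base case: |P_0| = 2, and 2^{0+2} − 2 = 2.
Assume |P_j| = 2^{j+2} − 2.
Then |P_{j+1}| = 1 + |P_j| + 1 + |P_j| = 2|P_j| + 2 = 2(2^{j+2} − 2) + 2 = 2^{j+3} − 4 + 2 = 2^{j+3} − 2.
Hence |P_k| = 2^{k+2} − 2 for every k ≥ 0, by induction.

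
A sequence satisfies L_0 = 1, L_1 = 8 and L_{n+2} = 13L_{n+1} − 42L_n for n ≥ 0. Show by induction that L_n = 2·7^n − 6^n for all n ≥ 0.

Base cases: L_0 = 1 and 2·7^0 − 6^0 = 1; L_1 = 8 and 2·7^1 − 6^1 = 8.
Assume L_j = 2·7^j − 6^j for all 0 ≤ j ≤ r, where r ≥ 1.
Then L_{r+1} = 13L_r − 42L_{r−1} = 13·(2·7^r − 6^r) − 42·(2·7^{r−1} − 6^{r−1}) = 2·(13·7 − 42)7^{r−1} − (13·6 − 42)6^{r−1} = 98·7^{r−1} − 36·6^{r−1} = 2·7^{r+1} − 6^{r+1}.
By strong induction, L_n = 2·7^n − 6^n for all n ≥ 0.

L_n = 2·7^n − 6^n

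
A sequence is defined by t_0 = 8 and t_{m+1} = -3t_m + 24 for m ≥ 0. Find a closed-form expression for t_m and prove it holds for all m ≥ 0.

Claim: t_m = 2·(-3)^m + 6.

Base case: t_0 = 8, and 2·(-3)^0 + 6 = 2 + 6 = 8.
Assume t_k = 2·(-3)^k + 6 for some k ≥ 0.
Then t_{k+1} = -3t_k + 24 = -3·(2·(-3)^k + 6) + 24 = -6·(-3)^k − 18 + 24 = 2·(-3)^{k+1} + 6.
Hence t_m = 2·(-3)^m + 6 for every m ≥ 0, by induction.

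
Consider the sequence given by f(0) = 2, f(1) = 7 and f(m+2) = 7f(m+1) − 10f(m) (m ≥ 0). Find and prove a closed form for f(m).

Claim: f(m) = 2^m + 5^m.

Base cases: f(0) = 2 and 2^0 + 5^0 = 2; f(1) = 7 and 2^1 + 5^1 = 7.
Assume f(j) = 2^j + 5^j for all 0 ≤ j ≤ k, where k ≥ 1.
Then f(k+1) = 7f(k) − 10f(k−1) = 7·(2^k + 5^k) − 10·(2^{k−1} + 5^{k−1}) = (7·2 − 10)2^{k−1} + (7·5 − 10)5^{k−1} = 4·2^{k−1} + 25·5^{k−1} = 2^{k+1} + 5^{k+1}.
By strong induction, f(m) = 2^m + 5^m for all m ≥ 0.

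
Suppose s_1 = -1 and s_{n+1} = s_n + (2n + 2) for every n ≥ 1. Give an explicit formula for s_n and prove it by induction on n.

Claim: s_n = n^2 + n − 3.

Base case: s_1 = -1, and 1^2 + 1 − 3 = -1.
Assume s_j = j^2 + j − 3.
Then s_{j+1} = s_j + (2j + 2) = (j^2 + j − 3) + (2j + 2) = j^2 + 3j − 1,
and (j+1)^2 + (j+1) − 3 = j^2 + 3j − 1.
By induction, s_n = n^2 + n − 3 for all n ≥ 1.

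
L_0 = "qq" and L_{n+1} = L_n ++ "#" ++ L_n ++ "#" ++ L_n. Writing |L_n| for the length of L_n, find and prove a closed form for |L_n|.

Claim: |L_n| = 3^{n+1} − 1.

Base case: |L_0| = 2, and 3^{0+1} − 1 = 2.
Assume |L_j| = 3^{j+1} − 1.
Then |L_{j+1}| = 3|L_j| + 2 = 3(3^{j+1} − 1) + 2 = 3^{j+2} − 3 + 2 = 3^{j+2} − 1.
Hence |L_n| = 3^{n+1} − 1 for every n ≥ 0, by induction.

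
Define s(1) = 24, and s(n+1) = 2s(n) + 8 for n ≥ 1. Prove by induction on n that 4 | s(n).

Base case: s(1) = 24 = 4·6, so 4 | s(1).
Assume 4 | s(r), so s(r) = 4t for some integer t.
Then s(r+1) = 2s(r) + 8 = 2·(4t) + 8 = 4(2t + 2), so 4 | s(r+1).
This completes the inductive step, so 4 | s(n) for all n ≥ 1.

4 | s(n)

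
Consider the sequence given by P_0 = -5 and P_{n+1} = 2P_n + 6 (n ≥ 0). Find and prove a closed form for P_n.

Claim: P_n = 2^n − 6.

Base case: P_0 = -5, and 2^0 − 6 = 1 − 6 = -5.
Assume P_j = 2^j − 6 for some j ≥ 0.
Then P_{j+1} = 2P_j + 6 = 2·(2^j − 6) + 6 = 2^{j+1} − 12 + 6 = 2^{j+1} − 6.
This completes the inductive step, so P_n = 2^n − 6 for all n ≥ 0.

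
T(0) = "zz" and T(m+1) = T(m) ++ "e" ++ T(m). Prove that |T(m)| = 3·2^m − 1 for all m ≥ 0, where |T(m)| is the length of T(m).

Base case: |T(0)| = 2, and 3·2^0 − 1 = 2.
Assume |T(j)| = 3·2^j − 1.
Then |T(j+1)| = |T(j)| + 1 + |T(j)| = 2|T(j)| + 1 = 2(3·2^j − 1) + 1 = 3·2^{j+1} − 2 + 1 = 3·2^{j+1} − 1.
By induction, |T(m)| = 3·2^m − 1 for all m ≥ 0.

|T(m)| = 3·2^m − 1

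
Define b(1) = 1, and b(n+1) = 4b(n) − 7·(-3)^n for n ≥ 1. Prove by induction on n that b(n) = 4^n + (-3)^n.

Base case: b(1) = 1, and 4^1 + (-3)^1 = 4 − 3 = 1.
Assume b(r) = 4^r + (-3)^r for some r ≥ 1.
Then b(r+1) = 4b(r) − 7·(-3)^r = 4·(4^r + (-3)^r) − 7·(-3)^r = 4^{r+1} + 4·(-3)^r − 7·(-3)^r = 4^{r+1} − 3·(-3)^r = 4^{r+1} + (-3)^{r+1}.
Hence b(n) = 4^n + (-3)^n for every n ≥ 1, by induction.

b(n) = 4^n + (-3)^n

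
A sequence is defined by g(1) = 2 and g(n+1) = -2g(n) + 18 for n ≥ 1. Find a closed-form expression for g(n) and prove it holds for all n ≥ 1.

Claim: g(n) = 2·(-2)^n + 6.

Base case: g(1) = 2, and 2·(-2)^1 + 6 = -4 + 6 = 2.
Assume g(k) = 2·(-2)^k + 6 for some k ≥ 1.
Then g(k+1) = -2g(k) + 18 = -2·(2·(-2)^k + 6) + 18 = -4·(-2)^k − 12 + 18 = 2·(-2)^{k+1} + 6.
So the formula holds for k+1, and by induction g(n) = 2·(-2)^n + 6 for all n ≥ 1.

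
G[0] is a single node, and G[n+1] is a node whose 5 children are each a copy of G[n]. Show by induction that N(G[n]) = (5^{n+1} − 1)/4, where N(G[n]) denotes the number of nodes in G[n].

Base case: N(G[0]) = 1, and (5^{0+1} − 1)/4 = 1.
Assume N(G[m]) = (5^{m+1} − 1)/4.
Then N(G[m+1]) = 1 + 5N(G[m]) = 1 + 5·(5^{m+1} − 1)/4 = 1 + (5^{m+2} − 5)/4 = (4 + 5^{m+2} − 5)/4 = (5^{m+2} − 1)/4.
By induction, N(G[n]) = (5^{n+1} − 1)/4 for all n ≥ 0.

N(G[n]) = (5^{n+1} − 1)/4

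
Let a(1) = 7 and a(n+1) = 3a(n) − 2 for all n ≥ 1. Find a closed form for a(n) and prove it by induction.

Claim: a(n) = 2·3^n + 1.

Base case: a(1) = 7, and 2·3^1 + 1 = 6 + 1 = 7.
Assume a(j) = 2·3^j + 1 for some j ≥ 1.
Then a(j+1) = 3a(j) − 2 = 3·(2·3^j + 1) − 2 = 6·3^j + 3 − 2 = 2·3^{j+1} + 1.
So the formula holds for j+1, and by induction a(n) = 2·3^n + 1 for all n ≥ 1.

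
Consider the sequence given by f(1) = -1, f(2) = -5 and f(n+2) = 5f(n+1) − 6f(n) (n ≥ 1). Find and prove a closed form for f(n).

Claim: f(n) = -3^n + 2^n.

Base cases: f(1) = -1 and -3^1 + 2^1 = -1; f(2) = -5 and -3^2 + 2^2 = -5.
Assume f(i) = -3^i + 2^i for all 1 ≤ i ≤ j, where j ≥ 2.
Then f(j+1) = 5f(j) − 6f(j−1) = 5·(-3^j + 2^j) − 6·(-3^{j−1} + 2^{j−1}) = -(5·3 − 6)3^{j−1} + (5·2 − 6)2^{j−1} = -9·3^{j−1} + 4·2^{j−1} = -3^{j+1} + 2^{j+1}.
This completes the inductive step, so f(n) = -3^n + 2^n for all n ≥ 1.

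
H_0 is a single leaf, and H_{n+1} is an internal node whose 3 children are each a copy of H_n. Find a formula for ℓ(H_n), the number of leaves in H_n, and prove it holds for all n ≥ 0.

Claim: ℓ(H_n) = 3^n.

Base case: ℓ(H_0) = 1, and 3^0 = 1.
Assume ℓ(H_j) = 3^j.
Then ℓ(H_{j+1}) = 3·ℓ(H_j) = 3·3^j = 3^{j+1}.
Hence ℓ(H_n) = 3^n for every n ≥ 0, by induction.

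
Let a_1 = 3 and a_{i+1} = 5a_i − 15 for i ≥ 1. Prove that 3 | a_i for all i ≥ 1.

Base case: a_1 = 3 = 3·1, so 3 | a_1.
Assume 3 | a_m, so a_m = 3t for some integer t.
Then a_{m+1} = 5a_m − 15 = 5·(3t) − 15 = 3(5t − 5), so 3 | a_{m+1}.
By induction, 3 | a_i for all i ≥ 1.

3 | a_i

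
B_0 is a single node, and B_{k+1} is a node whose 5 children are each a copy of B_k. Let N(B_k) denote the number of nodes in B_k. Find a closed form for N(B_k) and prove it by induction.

Claim: N(B_k) = (5^{k+1} − 1)/4.

Base case: N(B_0) = 1, and (5^{0+1} − 1)/4 = 1.
Assume N(B_j) = (5^{j+1} − 1)/4.
Then N(B_{j+1}) = 1 + 5N(B_j) = 1 + 5·(5^{j+1} − 1)/4 = 1 + (5^{j+2} − 5)/4 = (4 + 5^{j+2} − 5)/4 = (5^{j+2} − 1)/4.
Hence N(B_k) = (5^{k+1} − 1)/4 for every k ≥ 0, by induction.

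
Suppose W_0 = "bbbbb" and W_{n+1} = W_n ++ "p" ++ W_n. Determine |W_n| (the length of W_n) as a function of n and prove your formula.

Claim: |W_n| = 6·2^n − 1.

Base case: |W_0| = 5, and 6·2^0 − 1 = 5.
Assume |W_k| = 6·2^k − 1.
Then |W_{k+1}| = |W_k| + 1 + |W_k| = 2|W_k| + 1 = 2(6·2^k − 1) + 1 = 6·2^{k+1} − 2 + 1 = 6·2^{k+1} − 1.
So the formula holds for k+1, and by induction |W_n| = 6·2^n − 1 for all n ≥ 0.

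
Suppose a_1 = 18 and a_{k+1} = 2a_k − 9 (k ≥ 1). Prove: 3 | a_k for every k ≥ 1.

Base case: a_1 = 18 = 3·6, so 3 | a_1.
Assume 3 | a_r, so a_r = 3t for some integer t.
Then a_{r+1} = 2a_r − 9 = 2·(3t) − 9 = 3(2t − 3), so 3 | a_{r+1}.
Hence 3 | a_k for every k ≥ 1, by induction.

3 | a_k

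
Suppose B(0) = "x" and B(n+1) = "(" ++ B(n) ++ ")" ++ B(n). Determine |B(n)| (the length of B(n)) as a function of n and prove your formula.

Claim: |B(n)| = 3·2^n − 2.

Base case: |B(0)| = 1, and 3·2^0 − 2 = 1.
Assume |B(r)| = 3·2^r − 2.
Then |B(r+1)| = 1 + |B(r)| + 1 + |B(r)| = 2|B(r)| + 2 = 2(3·2^r − 2) + 2 = 3·2^{r+1} − 4 + 2 = 3·2^{r+1} − 2.
So the formula holds for r+1, and by induction |B(n)| = 3·2^n − 2 for all n ≥ 0.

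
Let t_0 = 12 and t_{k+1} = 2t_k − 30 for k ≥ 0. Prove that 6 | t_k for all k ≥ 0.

Base case: t_0 = 12 = 6·2, so 6 | t_0.
Assume 6 | t_m, so t_m = 6s for some integer s.
Then t_{m+1} = 2t_m − 30 = 2·(6s) − 30 = 6(2s − 5), so 6 | t_{m+1}.
Hence 6 | t_k for every k ≥ 0, by induction.

6 | t_k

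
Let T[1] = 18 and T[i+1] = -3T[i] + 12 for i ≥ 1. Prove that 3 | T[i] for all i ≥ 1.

Base case: T[1] = 18 = 3·6, so 3 | T[1].
Assume 3 | T[r], so T[r] = 3t for some integer t.
Then T[r+1] = -3T[r] + 12 = -3·(3t) + 12 = 3(-3t + 4), so 3 | T[r+1].
This completes the inductive step, so 3 | T[i] for all i ≥ 1.

3 | T[i]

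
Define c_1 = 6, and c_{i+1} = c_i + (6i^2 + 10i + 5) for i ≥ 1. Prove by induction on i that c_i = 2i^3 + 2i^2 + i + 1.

Base case: c_1 = 6, and 2·1^3 + 2·1^2 + 1 + 1 = 6.
Assume c_m = 2m^3 + 2m^2 + m + 1.
Then c_{m+1} = c_m + (6m^2 + 10m + 5) = (2m^3 + 2m^2 + m + 1) + (6m^2 + 10m + 5) = 2m^3 + 8m^2 + 11m + 6,
and 2·(m+1)^3 + 2·(m+1)^2 + (m+1) + 1 = 2m^3 + 8m^2 + 11m + 6.
This completes the inductive step, so c_i = 2i^3 + 2i^2 + i + 1 for all i ≥ 1.

c_i = 2i^3 + 2i^2 + i + 1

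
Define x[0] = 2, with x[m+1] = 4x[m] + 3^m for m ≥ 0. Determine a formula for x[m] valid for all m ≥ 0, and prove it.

Claim: x[m] = 3·4^m − 3^m.

Base case: x[0] = 2, and 3·4^0 − 3^0 = 3 − 1 = 2.
Assume x[j] = 3·4^j − 3^j for some j ≥ 0.
Then x[j+1] = 4x[j] + 3^j = 4·(3·4^j − 3^j) + 3^j = 3·4^{j+1} − 4·3^j + 3^j = 3·4^{j+1} − 3·3^j = 3·4^{j+1} − 3^{j+1}.
By induction, x[m] = 3·4^m − 3^m for all m ≥ 0.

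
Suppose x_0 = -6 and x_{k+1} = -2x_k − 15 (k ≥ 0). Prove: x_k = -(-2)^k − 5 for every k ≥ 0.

Base case: x_0 = -6, and -(-2)^0 − 5 = -1 − 5 = -6.
Assume x_j = -(-2)^j − 5 for some j ≥ 0.
Then x_{j+1} = -2x_j − 15 = -2·(-(-2)^j − 5) − 15 = 2·(-2)^j + 10 − 15 = -(-2)^{j+1} − 5.
By induction, x_k = -(-2)^k − 5 for all k ≥ 0.

x_k = -(-2)^k − 5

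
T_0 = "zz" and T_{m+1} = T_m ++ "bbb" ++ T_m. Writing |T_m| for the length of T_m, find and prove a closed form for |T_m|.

Claim: |T_m| = 5·2^m − 3.

Base case: |T_0| = 2, and 5·2^0 − 3 = 2.
Assume |T_j| = 5·2^j − 3.
Then |T_{j+1}| = |T_j| + 3 + |T_j| = 2|T_j| + 3 = 2(5·2^j − 3) + 3 = 5·2^{j+1} − 6 + 3 = 5·2^{j+1} − 3.
Hence |T_m| = 5·2^m − 3 for every m ≥ 0, by induction.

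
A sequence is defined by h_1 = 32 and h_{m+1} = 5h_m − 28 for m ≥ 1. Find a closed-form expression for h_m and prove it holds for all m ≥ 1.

Claim: h_m = 5^{m+1} + 7.

Base case: h_1 = 32, and 5^{1+1} + 7 = 25 + 7 = 32.
Assume h_k = 5^{k+1} + 7 for some k ≥ 1.
Then h_{k+1} = 5h_k − 28 = 5·(5^{k+1} + 7) − 28 = 5^{k+2} + 35 − 28 = 5^{k+2} + 7.
So the formula holds for k+1, and by induction h_m = 5^{m+1} + 7 for all m ≥ 1.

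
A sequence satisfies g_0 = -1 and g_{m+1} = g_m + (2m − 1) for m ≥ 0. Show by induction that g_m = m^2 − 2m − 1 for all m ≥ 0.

Base case: g_0 = -1, and 0^2 − 2·0 − 1 = -1.
Assume g_j = j^2 − 2j − 1.
Then g_{j+1} = g_j + (2j − 1) = (j^2 − 2j − 1) + (2j − 1) = j^2 − 2,
and (j+1)^2 − 2·(j+1) − 1 = j^2 − 2.
By induction, g_m = m^2 − 2m − 1 for all m ≥ 0.

g_m = m^2 − 2m − 1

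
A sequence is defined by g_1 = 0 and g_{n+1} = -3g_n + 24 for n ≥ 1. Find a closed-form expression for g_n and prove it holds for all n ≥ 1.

Claim: g_n = 2·(-3)^n + 6.

Base case: g_1 = 0, and 2·(-3)^1 + 6 = -6 + 6 = 0.
Assume g_r = 2·(-3)^r + 6 for some r ≥ 1.
Then g_{r+1} = -3g_r + 24 = -3·(2·(-3)^r + 6) + 24 = -6·(-3)^r − 18 + 24 = 2·(-3)^{r+1} + 6.
This completes the inductive step, so g_n = 2·(-3)^n + 6 for all n ≥ 1.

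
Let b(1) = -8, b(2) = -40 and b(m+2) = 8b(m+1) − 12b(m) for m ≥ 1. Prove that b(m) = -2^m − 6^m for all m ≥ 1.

Base cases: b(1) = -8 and -2^1 − 6^1 = -8; b(2) = -40 and -2^2 − 6^2 = -40.
Assume b(j) = -2^j − 6^j for all 1 ≤ j ≤ r, where r ≥ 2.
Then b(r+1) = 8b(r) − 12b(r−1) = 8·(-2^r − 6^r) − 12·(-2^{r−1} − 6^{r−1}) = -(8·2 − 12)2^{r−1} − (8·6 − 12)6^{r−1} = -4·2^{r−1} − 36·6^{r−1} = -2^{r+1} − 6^{r+1}.
So the formula holds for r+1, and by strong induction b(m) = -2^m − 6^m for all m ≥ 1.

b(m) = -2^m − 6^m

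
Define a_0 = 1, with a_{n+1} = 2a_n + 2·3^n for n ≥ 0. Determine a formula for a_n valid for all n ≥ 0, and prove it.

Claim: a_n = -2^n + 2·3^n.

Base case: a_0 = 1, and -2^0 + 2·3^0 = -1 + 2 = 1.
Assume a_j = -2^j + 2·3^j for some j ≥ 0.
Then a_{j+1} = 2a_j + 2·3^j = 2·(-2^j + 2·3^j) + 2·3^j = -2^{j+1} + 4·3^j + 2·3^j = -2^{j+1} + 6·3^j = -2^{j+1} + 2·3^{j+1}.
So the formula holds for j+1, and by induction a_n = -2^n + 2·3^n for all n ≥ 0.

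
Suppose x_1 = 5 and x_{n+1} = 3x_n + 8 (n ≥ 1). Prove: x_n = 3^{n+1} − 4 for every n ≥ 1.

Base case: x_1 = 5, and 3^{1+1} − 4 = 9 − 4 = 5.
Assume x_k = 3^{k+1} − 4 for some k ≥ 1.
Then x_{k+1} = 3x_k + 8 = 3·(3^{k+1} − 4) + 8 = 3^{k+2} − 12 + 8 = 3^{k+2} − 4.
This completes the inductive step, so x_n = 3^{n+1} − 4 for all n ≥ 1.

x_n = 3^{n+1} − 4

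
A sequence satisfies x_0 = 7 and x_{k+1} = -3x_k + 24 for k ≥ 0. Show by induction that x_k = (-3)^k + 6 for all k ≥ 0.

Base case: x_0 = 7, and (-3)^0 + 6 = 1 + 6 = 7.
Assume x_j = (-3)^j + 6 for some j ≥ 0.
Then x_{j+1} = -3x_j + 24 = -3·((-3)^j + 6) + 24 = -3·(-3)^j − 18 + 24 = (-3)^{j+1} + 6.
This completes the inductive step, so x_k = (-3)^k + 6 for all k ≥ 0.

x_k = (-3)^k + 6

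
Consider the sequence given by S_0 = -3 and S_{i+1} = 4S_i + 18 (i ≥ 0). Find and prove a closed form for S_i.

Claim: S_i = 3·4^i − 6.

Base case: S_0 = -3, and 3·4^0 − 6 = 3 − 6 = -3.
Assume S_m = 3·4^m − 6 for some m ≥ 0.
Then S_{m+1} = 4S_m + 18 = 4·(3·4^m − 6) + 18 = 12·4^m − 24 + 18 = 3·4^{m+1} − 6.
By induction, S_i = 3·4^i − 6 for all i ≥ 0.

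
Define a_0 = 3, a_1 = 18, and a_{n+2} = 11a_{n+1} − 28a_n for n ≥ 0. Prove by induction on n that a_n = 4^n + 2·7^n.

Base cases: a_0 = 3 and 4^0 + 2·7^0 = 3; a_1 = 18 and 4^1 + 2·7^1 = 18.
Assume a_j = 4^j + 2·7^j for all 0 ≤ j ≤ m, where m ≥ 1.
Then a_{m+1} = 11a_m − 28a_{m−1} = 11·(4^m + 2·7^m) − 28·(4^{m−1} + 2·7^{m−1}) = (11·4 − 28)4^{m−1} + 2·(11·7 − 28)7^{m−1} = 16·4^{m−1} + 98·7^{m−1} = 4^{m+1} + 2·7^{m+1}.
This completes the inductive step, so a_n = 4^n + 2·7^n for all n ≥ 0.

a_n = 4^n + 2·7^n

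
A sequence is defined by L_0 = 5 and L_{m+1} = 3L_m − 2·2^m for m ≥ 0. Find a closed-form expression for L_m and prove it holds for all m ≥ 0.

Claim: L_m = 3·3^m + 2·2^m.

Base case: L_0 = 5, and 3·3^0 + 2·2^0 = 3 + 2 = 5.
Assume L_k = 3·3^k + 2·2^k for some k ≥ 0.
Then L_{k+1} = 3L_k − 2·2^k = 3·(3·3^k + 2·2^k) − 2·2^k = 3·3^{k+1} + 6·2^k − 2·2^k = 3·3^{k+1} + 4·2^k = 3·3^{k+1} + 2·2^{k+1}.
This completes the inductive step, so L_m = 3·3^m + 2·2^m for all m ≥ 0.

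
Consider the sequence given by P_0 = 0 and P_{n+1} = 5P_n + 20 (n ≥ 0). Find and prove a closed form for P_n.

Claim: P_n = 5^{n+1} − 5.

Base case: P_0 = 0, and 5^{0+1} − 5 = 5 − 5 = 0.
Assume P_m = 5^{m+1} − 5 for some m ≥ 0.
Then P_{m+1} = 5P_m + 20 = 5·(5^{m+1} − 5) + 20 = 5^{m+2} − 25 + 20 = 5^{m+2} − 5.
This completes the inductive step, so P_n = 5^{n+1} − 5 for all n ≥ 0.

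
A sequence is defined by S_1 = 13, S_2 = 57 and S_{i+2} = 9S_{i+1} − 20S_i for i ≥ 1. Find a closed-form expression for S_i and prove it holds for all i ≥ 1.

Claim: S_i = 5^i + 2·4^i.

Base cases: S_1 = 13 and 5^1 + 2·4^1 = 13; S_2 = 57 and 5^2 + 2·4^2 = 57.
Assume S_j = 5^j + 2·4^j for all 1 ≤ j ≤ r, where r ≥ 2.
Then S_{r+1} = 9S_r − 20S_{r−1} = 9·(5^r + 2·4^r) − 20·(5^{r−1} + 2·4^{r−1}) = (9·5 − 20)5^{r−1} + 2·(9·4 − 20)4^{r−1} = 25·5^{r−1} + 32·4^{r−1} = 5^{r+1} + 2·4^{r+1}.
So the formula holds for r+1, and by strong induction S_i = 5^i + 2·4^i for all i ≥ 1.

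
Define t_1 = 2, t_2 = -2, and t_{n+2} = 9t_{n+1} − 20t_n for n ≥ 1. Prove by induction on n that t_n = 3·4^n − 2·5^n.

Base cases: t_1 = 2 and 3·4^1 − 2·5^1 = 2; t_2 = -2 and 3·4^2 − 2·5^2 = -2.
Assume t_j = 3·4^j − 2·5^j for all 1 ≤ j ≤ k, where k ≥ 2.
Then t_{k+1} = 9t_k − 20t_{k−1} = 9·(3·4^k − 2·5^k) − 20·(3·4^{k−1} − 2·5^{k−1}) = 3·(9·4 − 20)4^{k−1} − 2·(9·5 − 20)5^{k−1} = 48·4^{k−1} − 50·5^{k−1} = 3·4^{k+1} − 2·5^{k+1}.
This completes the inductive step, so t_n = 3·4^n − 2·5^n for all n ≥ 1.

t_n = 3·4^n − 2·5^n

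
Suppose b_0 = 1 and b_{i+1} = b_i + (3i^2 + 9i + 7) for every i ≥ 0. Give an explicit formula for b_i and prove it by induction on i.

Claim: b_i = i^3 + 3i^2 + 3i + 1.

Base case: b_0 = 1, and 0^3 + 3·0^2 + 3·0 + 1 = 1.
Assume b_m = m^3 + 3m^2 + 3m + 1.
Then b_{m+1} = b_m + (3m^2 + 9m + 7) = (m^3 + 3m^2 + 3m + 1) + (3m^2 + 9m + 7) = m^3 + 6m^2 + 12m + 8,
and (m+1)^3 + 3·(m+1)^2 + 3·(m+1) + 1 = m^3 + 6m^2 + 12m + 8.
By induction, b_i = i^3 + 3i^2 + 3i + 1 for all i ≥ 0.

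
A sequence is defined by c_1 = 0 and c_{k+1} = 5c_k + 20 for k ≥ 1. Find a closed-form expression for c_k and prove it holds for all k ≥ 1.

Claim: c_k = 5^k − 5.

Base case: c_1 = 0, and 5^1 − 5 = 5 − 5 = 0.
Assume c_m = 5^m − 5 for some m ≥ 1.
Then c_{m+1} = 5c_m + 20 = 5·(5^m − 5) + 20 = 5^{m+1} − 25 + 20 = 5^{m+1} − 5.
This completes the inductive step, so c_k = 5^k − 5 for all k ≥ 1.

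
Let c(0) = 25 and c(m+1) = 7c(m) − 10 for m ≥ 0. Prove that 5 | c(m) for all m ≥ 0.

Base case: c(0) = 25 = 5·5, so 5 | c(0).
Assume 5 | c(k), so c(k) = 5t for some integer t.
Then c(k+1) = 7c(k) − 10 = 7·(5t) − 10 = 5(7t − 2), so 5 | c(k+1).
Hence 5 | c(m) for every m ≥ 0, by induction.

5 | c(m)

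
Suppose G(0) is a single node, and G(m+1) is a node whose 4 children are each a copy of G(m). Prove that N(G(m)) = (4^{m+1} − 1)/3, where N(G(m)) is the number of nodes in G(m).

Base case: N(G(0)) = 1, and (4^{0+1} − 1)/3 = 1.
Assume N(G(k)) = (4^{k+1} − 1)/3.
Then N(G(k+1)) = 1 + 4N(G(k)) = 1 + 4·(4^{k+1} − 1)/3 = 1 + (4^{k+2} − 4)/3 = (3 + 4^{k+2} − 4)/3 = (4^{k+2} − 1)/3.
This completes the inductive step, so N(G(m)) = (4^{m+1} − 1)/3 for all m ≥ 0.

N(G(m)) = (4^{m+1} − 1)/3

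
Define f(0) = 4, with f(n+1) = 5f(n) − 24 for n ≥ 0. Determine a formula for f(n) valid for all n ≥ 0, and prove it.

Claim: f(n) = -2·5^n + 6.

Base case: f(0) = 4, and -2·5^0 + 6 = -2 + 6 = 4.
Assume f(j) = -2·5^j + 6 for some j ≥ 0.
Then f(j+1) = 5f(j) − 24 = 5·(-2·5^j + 6) − 24 = -10·5^j + 30 − 24 = -2·5^{j+1} + 6.
By induction, f(n) = -2·5^n + 6 for all n ≥ 0.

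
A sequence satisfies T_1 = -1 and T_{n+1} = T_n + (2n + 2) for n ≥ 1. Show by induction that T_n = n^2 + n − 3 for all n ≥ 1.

Base case: T_1 = -1, and 1^2 + 1 − 3 = -1.
Assume T_r = r^2 + r − 3.
Then T_{r+1} = T_r + (2r + 2) = (r^2 + r − 3) + (2r + 2) = r^2 + 3r − 1,
and (r+1)^2 + (r+1) − 3 = r^2 + 3r − 1.
By induction, T_n = n^2 + n − 3 for all n ≥ 1.

T_n = n^2 + n − 3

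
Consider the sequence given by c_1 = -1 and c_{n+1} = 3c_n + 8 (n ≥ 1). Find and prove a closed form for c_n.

Claim: c_n = 3^n − 4.

Base case: c_1 = -1, and 3^1 − 4 = 3 − 4 = -1.
Assume c_m = 3^m − 4 for some m ≥ 1.
Then c_{m+1} = 3c_m + 8 = 3·(3^m − 4) + 8 = 3^{m+1} − 12 + 8 = 3^{m+1} − 4.
By induction, c_n = 3^n − 4 for all n ≥ 1.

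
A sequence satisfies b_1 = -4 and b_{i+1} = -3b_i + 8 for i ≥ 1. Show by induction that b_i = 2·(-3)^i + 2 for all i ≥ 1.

Base case: b_1 = -4, and 2·(-3)^1 + 2 = -6 + 2 = -4.
Assume b_j = 2·(-3)^j + 2 for some j ≥ 1.
Then b_{j+1} = -3b_j + 8 = -3·(2·(-3)^j + 2) + 8 = -6·(-3)^j − 6 + 8 = 2·(-3)^{j+1} + 2.
Hence b_i = 2·(-3)^i + 2 for every i ≥ 1, by induction.

b_i = 2·(-3)^i + 2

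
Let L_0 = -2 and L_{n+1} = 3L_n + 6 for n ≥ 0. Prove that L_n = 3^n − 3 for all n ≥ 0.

Base case: L_0 = -2, and 3^0 − 3 = 1 − 3 = -2.
Assume L_j = 3^j − 3 for some j ≥ 0.
Then L_{j+1} = 3L_j + 6 = 3·(3^j − 3) + 6 = 3^{j+1} − 9 + 6 = 3^{j+1} − 3.
Hence L_n = 3^n − 3 for every n ≥ 0, by induction.

L_n = 3^n − 3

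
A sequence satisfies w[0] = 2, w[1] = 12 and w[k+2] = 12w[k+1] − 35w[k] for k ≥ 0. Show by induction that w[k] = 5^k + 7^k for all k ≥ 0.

Base cases: w[0] = 2 and 5^0 + 7^0 = 2; w[1] = 12 and 5^1 + 7^1 = 12.
Assume w[j] = 5^j + 7^j for all 0 ≤ j ≤ m, where m ≥ 1.
Then w[m+1] = 12w[m] − 35w[m−1] = 12·(5^m + 7^m) − 35·(5^{m−1} + 7^{m−1}) = (12·5 − 35)5^{m−1} + (12·7 − 35)7^{m−1} = 25·5^{m−1} + 49·7^{m−1} = 5^{m+1} + 7^{m+1}.
This completes the inductive step, so w[k] = 5^k + 7^k for all k ≥ 0.

w[k] = 5^k + 7^k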